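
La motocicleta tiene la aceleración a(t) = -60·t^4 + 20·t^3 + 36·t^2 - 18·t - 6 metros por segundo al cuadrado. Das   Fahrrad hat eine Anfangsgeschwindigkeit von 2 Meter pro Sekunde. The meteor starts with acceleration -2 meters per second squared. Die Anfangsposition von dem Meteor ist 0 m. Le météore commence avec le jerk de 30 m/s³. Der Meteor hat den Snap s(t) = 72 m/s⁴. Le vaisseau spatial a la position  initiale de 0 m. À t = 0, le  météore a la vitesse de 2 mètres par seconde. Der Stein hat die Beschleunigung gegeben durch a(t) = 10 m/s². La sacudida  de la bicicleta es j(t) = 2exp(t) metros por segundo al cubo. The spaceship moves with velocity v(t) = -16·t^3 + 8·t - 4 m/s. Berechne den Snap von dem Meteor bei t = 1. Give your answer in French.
De l'équation du snap s(t) = 72, nous substituons t = 1 pour obtenir s = 72.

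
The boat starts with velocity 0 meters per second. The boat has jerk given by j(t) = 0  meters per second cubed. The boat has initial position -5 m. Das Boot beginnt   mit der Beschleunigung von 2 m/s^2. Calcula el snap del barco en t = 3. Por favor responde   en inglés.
Starting from jerk j(t) = 0, we take 1 derivative. Taking d/dt of j(t), we find s(t) = 0. From the given snap equation s(t) = 0, we substitute t = 3 to get s = 0.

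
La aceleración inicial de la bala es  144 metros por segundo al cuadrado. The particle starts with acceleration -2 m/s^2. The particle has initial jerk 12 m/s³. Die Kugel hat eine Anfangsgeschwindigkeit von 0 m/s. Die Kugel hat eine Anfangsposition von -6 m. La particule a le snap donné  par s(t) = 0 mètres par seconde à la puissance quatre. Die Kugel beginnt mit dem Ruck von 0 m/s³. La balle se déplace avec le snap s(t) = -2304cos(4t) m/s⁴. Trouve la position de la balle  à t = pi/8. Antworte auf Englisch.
We must find the integral of our snap equation s(t) = -2304·cos(4·t) 4 times. Integrating snap and using the initial condition j(0) = 0, we get j(t) = -576·sin(4·t). The antiderivative of jerk is acceleration. Using a(0) = 144, we get a(t) = 144·cos(4·t). Integrating acceleration and using the initial condition v(0) = 0, we get v(t) = 36·sin(4·t). The integral of velocity, with x(0) = -6, gives position: x(t) = 3 - 9·cos(4·t). We have position x(t) = 3 - 9·cos(4·t). Substituting t = pi/8: x(pi/8) = 3.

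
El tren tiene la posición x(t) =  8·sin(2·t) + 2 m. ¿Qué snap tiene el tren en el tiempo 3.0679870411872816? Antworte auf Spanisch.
Para resolver esto, necesitamos tomar 4 derivadas de nuestra ecuación de la posición x(t) = 8·sin(2·t) + 2. Derivando la posición, obtenemos la velocidad: v(t) = 16·cos(2·t). La derivada de la velocidad da la aceleración: a(t) = -32·sin(2·t). Tomando d/dt de a(t), encontramos j(t) = -64·cos(2·t). La derivada de la sacudida da el snap: s(t) = 128·sin(2·t). Usando s(t) = 128·sin(2·t) y sustituyendo t = 3.0679870411872816, encontramos s = -18.7750521193513.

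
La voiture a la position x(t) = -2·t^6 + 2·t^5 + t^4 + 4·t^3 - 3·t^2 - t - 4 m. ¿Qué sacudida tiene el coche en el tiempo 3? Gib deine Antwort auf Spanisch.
Para resolver esto, necesitamos tomar 3 derivadas de nuestra ecuación de la posición x(t) = -2·t^6 + 2·t^5 + t^4 + 4·t^3 - 3·t^2 - t - 4. Tomando d/dt de x(t), encontramos v(t) = -12·t^5 + 10·t^4 + 4·t^3 + 12·t^2 - 6·t - 1. La derivada de la velocidad da la aceleración: a(t) = -60·t^4 + 40·t^3 + 12·t^2 + 24·t - 6. Derivando la aceleración, obtenemos la sacudida: j(t) = -240·t^3 + 120·t^2 + 24·t + 24. De la ecuación de la sacudida j(t) = -240·t^3 + 120·t^2 + 24·t + 24, sustituimos t = 3 para obtener j = -5304.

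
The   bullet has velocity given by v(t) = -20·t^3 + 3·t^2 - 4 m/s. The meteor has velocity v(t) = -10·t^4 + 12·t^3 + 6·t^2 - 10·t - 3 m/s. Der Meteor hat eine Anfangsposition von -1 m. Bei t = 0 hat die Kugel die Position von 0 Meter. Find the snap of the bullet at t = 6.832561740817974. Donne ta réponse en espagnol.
Partiendo de la velocidad v(t) = -20·t^3 + 3·t^2 - 4, tomamos 3 derivadas. Tomando d/dt de v(t), encontramos a(t) = -60·t^2 + 6·t. Tomando d/dt de a(t), encontramos j(t) = 6 - 120·t. La derivada de la sacudida da el snap: s(t) = -120. Usando s(t) = -120 y sustituyendo t = 6.832561740817974, encontramos s = -120.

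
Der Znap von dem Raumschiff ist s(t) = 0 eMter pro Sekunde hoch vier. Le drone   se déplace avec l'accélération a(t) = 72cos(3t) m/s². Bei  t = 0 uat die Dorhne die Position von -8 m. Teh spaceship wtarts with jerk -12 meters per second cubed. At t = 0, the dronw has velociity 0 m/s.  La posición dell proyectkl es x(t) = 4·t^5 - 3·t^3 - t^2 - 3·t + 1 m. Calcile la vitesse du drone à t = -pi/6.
Nous devons trouver l'intégrale de notre équation de l'accélération a(t) = 72·cos(3·t) 1 fois. En prenant ∫a(t)dt et en appliquant v(0) = 0, nous trouvons v(t) = 24·sin(3·t). Nous avons la vitesse v(t) = 24·sin(3·t). En substituant t = -pi/6: v(-pi/6) = -24.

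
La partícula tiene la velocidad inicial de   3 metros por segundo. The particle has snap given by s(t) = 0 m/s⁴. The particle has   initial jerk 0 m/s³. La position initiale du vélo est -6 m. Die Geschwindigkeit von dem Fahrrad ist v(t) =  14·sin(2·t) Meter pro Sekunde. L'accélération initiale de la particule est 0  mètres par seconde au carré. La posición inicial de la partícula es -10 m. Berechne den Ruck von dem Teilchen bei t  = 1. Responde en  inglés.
We need to integrate our snap equation s(t) = 0 1 time. The antiderivative of snap, with j(0) = 0, gives jerk: j(t) = 0. From the given jerk equation j(t) = 0, we substitute t = 1 to get j = 0.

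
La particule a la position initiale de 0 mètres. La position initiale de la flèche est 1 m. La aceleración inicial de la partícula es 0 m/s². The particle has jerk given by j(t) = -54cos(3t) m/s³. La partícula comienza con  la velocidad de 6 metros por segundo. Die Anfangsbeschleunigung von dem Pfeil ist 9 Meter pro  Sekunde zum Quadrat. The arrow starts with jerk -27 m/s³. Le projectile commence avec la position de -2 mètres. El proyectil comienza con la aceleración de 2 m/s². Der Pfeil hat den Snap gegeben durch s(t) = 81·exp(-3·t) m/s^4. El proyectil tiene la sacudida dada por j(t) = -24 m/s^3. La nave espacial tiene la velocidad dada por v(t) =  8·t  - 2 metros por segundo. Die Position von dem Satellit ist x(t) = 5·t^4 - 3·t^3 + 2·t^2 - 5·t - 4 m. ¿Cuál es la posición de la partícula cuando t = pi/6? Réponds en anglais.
To find the answer, we compute 3 integrals of j(t) = -54·cos(3·t). Taking ∫j(t)dt and applying a(0) = 0, we find a(t) = -18·sin(3·t). The antiderivative of acceleration, with v(0) = 6, gives velocity: v(t) = 6·cos(3·t). The antiderivative of velocity, with x(0) = 0, gives position: x(t) = 2·sin(3·t). Using x(t) = 2·sin(3·t) and substituting t = pi/6, we find x = 2.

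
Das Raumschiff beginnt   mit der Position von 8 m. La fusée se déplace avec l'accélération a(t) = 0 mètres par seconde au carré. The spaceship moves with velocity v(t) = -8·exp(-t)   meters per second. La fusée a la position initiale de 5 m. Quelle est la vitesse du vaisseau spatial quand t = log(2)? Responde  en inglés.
From the given velocity equation v(t) = -8·exp(-t), we substitute t = log(2) to get v = -4.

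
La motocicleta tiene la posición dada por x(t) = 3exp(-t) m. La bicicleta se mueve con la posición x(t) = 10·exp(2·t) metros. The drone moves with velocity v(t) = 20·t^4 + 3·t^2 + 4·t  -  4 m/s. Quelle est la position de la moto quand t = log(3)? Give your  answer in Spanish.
De la ecuación de la posición x(t) = 3·exp(-t), sustituimos t = log(3) para obtener x = 1.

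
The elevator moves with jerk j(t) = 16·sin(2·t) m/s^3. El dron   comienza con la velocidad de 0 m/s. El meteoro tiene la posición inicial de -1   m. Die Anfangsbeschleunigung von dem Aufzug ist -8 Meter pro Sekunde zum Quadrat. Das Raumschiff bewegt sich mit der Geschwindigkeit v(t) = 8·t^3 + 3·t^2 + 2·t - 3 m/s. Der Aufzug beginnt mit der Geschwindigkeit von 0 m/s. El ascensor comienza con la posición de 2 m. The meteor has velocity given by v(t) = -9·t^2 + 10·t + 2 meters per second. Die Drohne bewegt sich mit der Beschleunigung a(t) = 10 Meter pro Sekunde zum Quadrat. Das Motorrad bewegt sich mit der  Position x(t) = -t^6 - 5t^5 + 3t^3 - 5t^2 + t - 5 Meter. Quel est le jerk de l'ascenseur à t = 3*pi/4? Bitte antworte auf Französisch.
En utilisant j(t) = 16·sin(2·t) et en substituant t = 3*pi/4, nous trouvons j = -16.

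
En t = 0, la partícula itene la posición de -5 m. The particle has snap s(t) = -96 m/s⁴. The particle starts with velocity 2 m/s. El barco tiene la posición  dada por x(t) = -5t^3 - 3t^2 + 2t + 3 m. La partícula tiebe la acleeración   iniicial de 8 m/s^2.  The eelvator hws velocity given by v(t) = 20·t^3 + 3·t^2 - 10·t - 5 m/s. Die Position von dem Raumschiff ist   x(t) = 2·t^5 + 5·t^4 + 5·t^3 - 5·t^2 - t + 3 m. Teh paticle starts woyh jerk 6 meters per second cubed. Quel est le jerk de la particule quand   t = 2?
Nous devons intégrer notre équation du snap s(t) = -96 1 fois. La primitive du snap, avec j(0) = 6, donne le jerk: j(t) = 6 - 96·t. Nous avons le jerk j(t) = 6 - 96·t. En substituant t = 2: j(2) = -186.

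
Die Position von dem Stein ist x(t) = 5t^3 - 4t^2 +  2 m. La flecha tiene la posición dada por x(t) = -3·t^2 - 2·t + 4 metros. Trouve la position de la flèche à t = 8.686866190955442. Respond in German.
Aus der Gleichung für die Position x(t) = -3·t^2 - 2·t + 4, setzen wir t = 8.686866190955442 ein und erhalten x = -239.758665040605.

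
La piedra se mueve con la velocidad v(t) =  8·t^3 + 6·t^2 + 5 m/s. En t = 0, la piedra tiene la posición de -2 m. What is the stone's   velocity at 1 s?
From the given velocity equation v(t) = 8·t^3 + 6·t^2 + 5, we substitute t = 1 to get v = 19.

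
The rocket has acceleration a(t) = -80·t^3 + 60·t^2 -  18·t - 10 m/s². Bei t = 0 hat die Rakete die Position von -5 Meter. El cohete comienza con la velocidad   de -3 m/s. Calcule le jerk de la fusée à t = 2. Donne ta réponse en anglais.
Starting from acceleration a(t) = -80·t^3 + 60·t^2 - 18·t - 10, we take 1 derivative. Differentiating acceleration, we get jerk: j(t) = -240·t^2 + 120·t - 18. Using j(t) = -240·t^2 + 120·t - 18 and substituting t = 2, we find j = -738.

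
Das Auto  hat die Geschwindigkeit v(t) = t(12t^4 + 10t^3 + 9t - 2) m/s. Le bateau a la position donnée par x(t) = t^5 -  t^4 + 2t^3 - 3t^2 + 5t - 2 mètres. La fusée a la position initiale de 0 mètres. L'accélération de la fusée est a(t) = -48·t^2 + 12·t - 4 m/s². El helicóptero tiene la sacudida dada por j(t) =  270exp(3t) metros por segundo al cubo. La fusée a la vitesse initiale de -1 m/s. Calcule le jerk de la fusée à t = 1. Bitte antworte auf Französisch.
En partant de l'accélération a(t) = -48·t^2 + 12·t - 4, nous prenons 1 dérivée. En prenant d/dt de a(t), nous trouvons j(t) = 12 - 96·t. En utilisant j(t) = 12 - 96·t et en substituant t = 1, nous trouvons j = -84.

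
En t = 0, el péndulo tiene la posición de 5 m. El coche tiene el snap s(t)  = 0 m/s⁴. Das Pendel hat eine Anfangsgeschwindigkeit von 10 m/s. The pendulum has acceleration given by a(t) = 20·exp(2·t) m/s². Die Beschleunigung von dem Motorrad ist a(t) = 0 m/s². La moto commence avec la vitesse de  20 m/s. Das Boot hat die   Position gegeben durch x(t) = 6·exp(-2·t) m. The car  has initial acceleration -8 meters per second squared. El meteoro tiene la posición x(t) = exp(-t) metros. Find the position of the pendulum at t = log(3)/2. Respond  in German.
Wir müssen unsere Gleichung für die Beschleunigung a(t) = 20·exp(2·t) 2-mal integrieren. Mit ∫a(t)dt und Anwendung von v(0) = 10, finden wir v(t) = 10·exp(2·t). Die Stammfunktion von der Geschwindigkeit, mit x(0) = 5, ergibt die Position: x(t) = 5·exp(2·t). Mit x(t) = 5·exp(2·t) und Einsetzen von t = log(3)/2, finden wir x = 15.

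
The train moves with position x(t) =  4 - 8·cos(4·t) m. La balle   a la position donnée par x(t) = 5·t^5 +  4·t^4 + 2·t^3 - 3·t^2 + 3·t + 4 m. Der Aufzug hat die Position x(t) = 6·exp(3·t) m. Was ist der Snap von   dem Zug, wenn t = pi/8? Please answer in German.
Ausgehend von der Position x(t) = 4 - 8·cos(4·t), nehmen wir 4 Ableitungen. Durch Ableiten von der Position erhalten wir die Geschwindigkeit: v(t) = 32·sin(4·t). Mit d/dt von v(t) finden wir a(t) = 128·cos(4·t). Mit d/dt von a(t) finden wir j(t) = -512·sin(4·t). Die Ableitung von dem Ruck ergibt den Snap: s(t) = -2048·cos(4·t). Mit s(t) = -2048·cos(4·t) und Einsetzen von t = pi/8, finden wir s = 0.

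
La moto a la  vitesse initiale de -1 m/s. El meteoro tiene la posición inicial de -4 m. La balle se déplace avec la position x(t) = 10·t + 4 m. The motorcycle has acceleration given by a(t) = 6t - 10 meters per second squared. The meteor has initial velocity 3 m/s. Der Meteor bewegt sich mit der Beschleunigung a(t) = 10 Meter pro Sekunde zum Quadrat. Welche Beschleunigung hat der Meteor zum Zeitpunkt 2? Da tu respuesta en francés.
En utilisant a(t) = 10 et en substituant t = 2, nous trouvons a = 10.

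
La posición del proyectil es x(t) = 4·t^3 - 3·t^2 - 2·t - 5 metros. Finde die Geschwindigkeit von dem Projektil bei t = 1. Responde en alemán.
Ausgehend von der Position x(t) = 4·t^3 - 3·t^2 - 2·t - 5, nehmen wir 1 Ableitung. Die Ableitung von der Position ergibt die Geschwindigkeit: v(t) = 12·t^2 - 6·t - 2. Mit v(t) = 12·t^2 - 6·t - 2 und Einsetzen von t = 1, finden wir v = 4.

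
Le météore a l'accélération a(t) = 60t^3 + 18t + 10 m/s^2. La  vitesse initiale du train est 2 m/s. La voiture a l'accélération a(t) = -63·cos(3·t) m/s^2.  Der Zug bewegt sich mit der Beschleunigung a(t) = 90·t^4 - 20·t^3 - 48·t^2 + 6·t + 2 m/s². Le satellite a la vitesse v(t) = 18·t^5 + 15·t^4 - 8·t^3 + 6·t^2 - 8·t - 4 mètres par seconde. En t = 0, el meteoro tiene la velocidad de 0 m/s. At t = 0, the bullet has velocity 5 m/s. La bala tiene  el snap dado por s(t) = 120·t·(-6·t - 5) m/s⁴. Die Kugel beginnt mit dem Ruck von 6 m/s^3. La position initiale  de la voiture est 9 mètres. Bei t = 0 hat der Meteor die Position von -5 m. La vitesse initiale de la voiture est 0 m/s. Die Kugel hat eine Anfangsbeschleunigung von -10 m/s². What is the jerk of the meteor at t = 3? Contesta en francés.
Pour résoudre ceci, nous devons prendre 1 dérivée de notre équation de l'accélération a(t) = 60·t^3 + 18·t + 10. La dérivée de l'accélération donne le jerk: j(t) = 180·t^2 + 18. De l'équation du jerk j(t) = 180·t^2 + 18, nous substituons t = 3 pour obtenir j = 1638.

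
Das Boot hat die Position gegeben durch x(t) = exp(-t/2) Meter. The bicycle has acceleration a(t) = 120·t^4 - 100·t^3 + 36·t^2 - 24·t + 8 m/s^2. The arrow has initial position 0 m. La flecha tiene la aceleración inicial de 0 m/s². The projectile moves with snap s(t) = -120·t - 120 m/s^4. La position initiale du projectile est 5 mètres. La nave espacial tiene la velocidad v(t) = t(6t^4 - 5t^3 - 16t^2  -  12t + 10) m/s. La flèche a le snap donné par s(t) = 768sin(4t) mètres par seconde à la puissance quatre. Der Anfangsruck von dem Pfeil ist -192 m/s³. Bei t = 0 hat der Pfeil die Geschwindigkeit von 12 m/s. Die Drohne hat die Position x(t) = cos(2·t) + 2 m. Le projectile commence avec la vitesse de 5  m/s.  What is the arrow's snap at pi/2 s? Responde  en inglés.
We have snap s(t) = 768·sin(4·t). Substituting t = pi/2: s(pi/2) = 0.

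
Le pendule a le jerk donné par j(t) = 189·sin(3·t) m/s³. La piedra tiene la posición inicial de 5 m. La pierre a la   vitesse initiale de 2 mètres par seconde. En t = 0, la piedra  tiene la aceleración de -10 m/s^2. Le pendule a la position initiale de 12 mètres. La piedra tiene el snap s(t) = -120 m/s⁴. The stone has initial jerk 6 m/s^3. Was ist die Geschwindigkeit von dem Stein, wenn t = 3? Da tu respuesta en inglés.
We need to integrate our snap equation s(t) = -120 3 times. Integrating snap and using the initial condition j(0) = 6, we get j(t) = 6 - 120·t. Integrating jerk and using the initial condition a(0) = -10, we get a(t) = -60·t^2 + 6·t - 10. Taking ∫a(t)dt and applying v(0) = 2, we find v(t) = -20·t^3 + 3·t^2 - 10·t + 2. We have velocity v(t) = -20·t^3 + 3·t^2 - 10·t + 2. Substituting t = 3: v(3) = -541.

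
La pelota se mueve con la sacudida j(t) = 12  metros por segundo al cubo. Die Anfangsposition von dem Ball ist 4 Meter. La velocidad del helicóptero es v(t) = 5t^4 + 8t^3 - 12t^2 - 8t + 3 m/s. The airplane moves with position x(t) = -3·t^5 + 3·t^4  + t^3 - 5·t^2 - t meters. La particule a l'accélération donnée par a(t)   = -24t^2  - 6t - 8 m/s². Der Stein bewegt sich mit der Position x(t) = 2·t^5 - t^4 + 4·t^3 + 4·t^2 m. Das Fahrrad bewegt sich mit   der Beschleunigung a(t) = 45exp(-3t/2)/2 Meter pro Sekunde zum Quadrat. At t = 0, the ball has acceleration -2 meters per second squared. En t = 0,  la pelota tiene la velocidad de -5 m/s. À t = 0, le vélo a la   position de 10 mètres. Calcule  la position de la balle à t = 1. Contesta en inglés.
To find the answer, we compute 3 antiderivatives of j(t) = 12. The integral of jerk is acceleration. Using a(0) = -2, we get a(t) = 12·t - 2. Finding the antiderivative of a(t) and using v(0) = -5: v(t) = 6·t^2 - 2·t - 5. Integrating velocity and using the initial condition x(0) = 4, we get x(t) = 2·t^3 - t^2 - 5·t + 4. From the given position equation x(t) = 2·t^3 - t^2 - 5·t + 4, we substitute t = 1 to get x = 0.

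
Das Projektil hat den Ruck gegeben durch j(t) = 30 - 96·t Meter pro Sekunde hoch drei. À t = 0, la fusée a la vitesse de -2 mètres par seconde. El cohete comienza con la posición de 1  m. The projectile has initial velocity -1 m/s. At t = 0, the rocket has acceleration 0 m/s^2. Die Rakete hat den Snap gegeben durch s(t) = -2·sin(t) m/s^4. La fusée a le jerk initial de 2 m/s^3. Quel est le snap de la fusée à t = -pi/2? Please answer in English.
From the given snap equation s(t) = -2·sin(t), we substitute t = -pi/2 to get s = 2.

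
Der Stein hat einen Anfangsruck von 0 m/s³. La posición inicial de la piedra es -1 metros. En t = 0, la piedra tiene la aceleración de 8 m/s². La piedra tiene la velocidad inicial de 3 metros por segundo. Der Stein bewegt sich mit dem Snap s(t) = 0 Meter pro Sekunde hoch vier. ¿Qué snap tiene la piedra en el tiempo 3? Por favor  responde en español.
Tenemos el snap s(t) = 0. Sustituyendo t = 3: s(3) = 0.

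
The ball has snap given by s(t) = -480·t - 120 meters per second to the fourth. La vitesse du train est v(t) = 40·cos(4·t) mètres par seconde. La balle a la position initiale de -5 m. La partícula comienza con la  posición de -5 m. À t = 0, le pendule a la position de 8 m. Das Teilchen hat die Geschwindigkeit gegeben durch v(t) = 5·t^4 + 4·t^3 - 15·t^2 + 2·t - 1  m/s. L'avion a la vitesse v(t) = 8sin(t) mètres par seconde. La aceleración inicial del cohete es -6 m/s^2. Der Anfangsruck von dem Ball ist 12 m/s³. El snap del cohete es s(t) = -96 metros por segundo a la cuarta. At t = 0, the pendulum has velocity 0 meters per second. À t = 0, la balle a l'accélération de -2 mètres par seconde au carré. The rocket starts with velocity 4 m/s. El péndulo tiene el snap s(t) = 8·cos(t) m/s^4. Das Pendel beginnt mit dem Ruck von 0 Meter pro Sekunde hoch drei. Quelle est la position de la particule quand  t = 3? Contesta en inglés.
Starting from velocity v(t) = 5·t^4 + 4·t^3 - 15·t^2 + 2·t - 1, we take 1 antiderivative. The integral of velocity is position. Using x(0) = -5, we get x(t) = t^5 + t^4 - 5·t^3 + t^2 - t - 5. Using x(t) = t^5 + t^4 - 5·t^3 + t^2 - t - 5 and substituting t = 3, we find x = 190.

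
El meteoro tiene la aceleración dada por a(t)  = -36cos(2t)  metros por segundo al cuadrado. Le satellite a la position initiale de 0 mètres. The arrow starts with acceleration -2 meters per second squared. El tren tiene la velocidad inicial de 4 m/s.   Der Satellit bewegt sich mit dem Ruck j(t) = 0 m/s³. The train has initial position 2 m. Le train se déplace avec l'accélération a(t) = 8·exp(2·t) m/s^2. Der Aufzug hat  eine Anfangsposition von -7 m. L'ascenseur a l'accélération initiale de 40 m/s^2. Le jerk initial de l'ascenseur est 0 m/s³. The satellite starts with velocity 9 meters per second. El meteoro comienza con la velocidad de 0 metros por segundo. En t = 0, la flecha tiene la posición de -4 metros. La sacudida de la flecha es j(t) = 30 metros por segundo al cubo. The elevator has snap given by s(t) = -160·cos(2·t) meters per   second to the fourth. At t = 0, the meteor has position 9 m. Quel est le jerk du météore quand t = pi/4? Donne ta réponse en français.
Pour résoudre ceci, nous devons prendre 1 dérivée de notre équation de l'accélération a(t) = -36·cos(2·t). En prenant d/dt de a(t), nous trouvons j(t) = 72·sin(2·t). Nous avons le jerk j(t) = 72·sin(2·t). En substituant t = pi/4: j(pi/4) = 72.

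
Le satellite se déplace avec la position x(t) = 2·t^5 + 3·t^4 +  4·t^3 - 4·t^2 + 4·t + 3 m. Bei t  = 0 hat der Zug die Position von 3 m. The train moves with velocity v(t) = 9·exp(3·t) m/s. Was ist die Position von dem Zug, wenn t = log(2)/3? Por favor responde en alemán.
Wir müssen unsere Gleichung für die Geschwindigkeit v(t) = 9·exp(3·t) 1-mal integrieren. Durch Integration von der Geschwindigkeit und Verwendung der Anfangsbedingung x(0) = 3, erhalten wir x(t) = 3·exp(3·t). Wir haben die Position x(t) = 3·exp(3·t). Durch Einsetzen von t = log(2)/3: x(log(2)/3) = 6.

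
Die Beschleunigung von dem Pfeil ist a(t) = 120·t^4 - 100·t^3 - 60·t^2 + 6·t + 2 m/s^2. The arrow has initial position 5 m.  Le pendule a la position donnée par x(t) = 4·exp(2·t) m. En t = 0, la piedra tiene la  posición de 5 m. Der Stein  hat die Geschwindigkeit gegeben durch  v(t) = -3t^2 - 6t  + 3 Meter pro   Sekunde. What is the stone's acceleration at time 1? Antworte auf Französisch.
En partant de la vitesse v(t) = -3·t^2 - 6·t + 3, nous prenons 1 dérivée. En prenant d/dt de v(t), nous trouvons a(t) = -6·t - 6. De l'équation de l'accélération a(t) = -6·t - 6, nous substituons t = 1 pour obtenir a = -12.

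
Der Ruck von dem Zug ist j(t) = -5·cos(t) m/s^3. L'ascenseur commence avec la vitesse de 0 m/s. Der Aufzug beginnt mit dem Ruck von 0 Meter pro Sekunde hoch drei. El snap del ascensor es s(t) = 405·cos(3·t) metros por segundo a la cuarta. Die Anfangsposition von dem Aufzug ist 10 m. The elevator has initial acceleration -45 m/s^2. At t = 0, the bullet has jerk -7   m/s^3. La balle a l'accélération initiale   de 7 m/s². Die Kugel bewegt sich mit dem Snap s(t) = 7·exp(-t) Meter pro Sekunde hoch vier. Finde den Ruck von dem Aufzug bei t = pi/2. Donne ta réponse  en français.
Pour résoudre ceci, nous devons prendre 1 primitive de notre équation du snap s(t) = 405·cos(3·t). En prenant ∫s(t)dt et en appliquant j(0) = 0, nous trouvons j(t) = 135·sin(3·t). Nous avons le jerk j(t) = 135·sin(3·t). En substituant t = pi/2: j(pi/2) = -135.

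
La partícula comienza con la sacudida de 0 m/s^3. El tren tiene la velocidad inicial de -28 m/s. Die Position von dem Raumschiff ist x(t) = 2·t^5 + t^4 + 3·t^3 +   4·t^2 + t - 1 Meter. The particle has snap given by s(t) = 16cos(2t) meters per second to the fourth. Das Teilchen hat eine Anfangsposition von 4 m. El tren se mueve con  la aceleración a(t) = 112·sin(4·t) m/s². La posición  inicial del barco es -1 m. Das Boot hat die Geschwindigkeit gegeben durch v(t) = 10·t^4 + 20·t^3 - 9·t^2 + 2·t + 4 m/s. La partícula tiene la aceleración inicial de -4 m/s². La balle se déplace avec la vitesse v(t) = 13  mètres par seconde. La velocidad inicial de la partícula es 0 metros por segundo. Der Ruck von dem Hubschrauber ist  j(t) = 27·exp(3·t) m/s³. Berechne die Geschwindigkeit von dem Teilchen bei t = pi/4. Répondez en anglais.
We need to integrate our snap equation s(t) = 16·cos(2·t) 3 times. The antiderivative of snap, with j(0) = 0, gives jerk: j(t) = 8·sin(2·t). Integrating jerk and using the initial condition a(0) = -4, we get a(t) = -4·cos(2·t). Finding the integral of a(t) and using v(0) = 0: v(t) = -2·sin(2·t). We have velocity v(t) = -2·sin(2·t). Substituting t = pi/4: v(pi/4) = -2.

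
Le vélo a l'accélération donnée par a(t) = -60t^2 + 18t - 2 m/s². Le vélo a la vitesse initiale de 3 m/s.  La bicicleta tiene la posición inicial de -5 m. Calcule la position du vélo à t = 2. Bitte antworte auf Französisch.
Nous devons intégrer notre équation de l'accélération a(t) = -60·t^2 + 18·t - 2 2 fois. En intégrant l'accélération et en utilisant la condition initiale v(0) = 3, nous obtenons v(t) = -20·t^3 + 9·t^2 - 2·t + 3. La primitive de la vitesse est la position. En utilisant x(0) = -5, nous obtenons x(t) = -5·t^4 + 3·t^3 - t^2 + 3·t - 5. De l'équation de la position x(t) = -5·t^4 + 3·t^3 - t^2 + 3·t - 5, nous substituons t = 2 pour obtenir x = -59.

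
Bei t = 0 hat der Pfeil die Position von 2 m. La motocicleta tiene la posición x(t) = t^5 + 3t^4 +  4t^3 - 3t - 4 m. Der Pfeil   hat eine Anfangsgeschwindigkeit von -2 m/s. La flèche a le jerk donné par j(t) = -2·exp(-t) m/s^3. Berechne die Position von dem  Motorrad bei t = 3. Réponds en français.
De l'équation de la position x(t) = t^5 + 3·t^4 + 4·t^3 - 3·t - 4, nous substituons t = 3 pour obtenir x = 581.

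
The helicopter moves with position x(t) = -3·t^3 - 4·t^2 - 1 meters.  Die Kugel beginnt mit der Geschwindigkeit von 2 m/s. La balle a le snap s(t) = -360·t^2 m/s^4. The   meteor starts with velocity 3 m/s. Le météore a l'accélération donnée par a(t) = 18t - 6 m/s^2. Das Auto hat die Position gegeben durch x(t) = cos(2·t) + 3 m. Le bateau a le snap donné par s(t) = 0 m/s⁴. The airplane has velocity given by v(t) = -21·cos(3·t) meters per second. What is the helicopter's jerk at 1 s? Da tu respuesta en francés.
En partant de la position x(t) = -3·t^3 - 4·t^2 - 1, nous prenons 3 dérivées. En dérivant la position, nous obtenons la vitesse: v(t) = -9·t^2 - 8·t. La dérivée de la vitesse donne l'accélération: a(t) = -18·t - 8. La dérivée de l'accélération donne le jerk: j(t) = -18. Nous avons le jerk j(t) = -18. En substituant t = 1: j(1) = -18.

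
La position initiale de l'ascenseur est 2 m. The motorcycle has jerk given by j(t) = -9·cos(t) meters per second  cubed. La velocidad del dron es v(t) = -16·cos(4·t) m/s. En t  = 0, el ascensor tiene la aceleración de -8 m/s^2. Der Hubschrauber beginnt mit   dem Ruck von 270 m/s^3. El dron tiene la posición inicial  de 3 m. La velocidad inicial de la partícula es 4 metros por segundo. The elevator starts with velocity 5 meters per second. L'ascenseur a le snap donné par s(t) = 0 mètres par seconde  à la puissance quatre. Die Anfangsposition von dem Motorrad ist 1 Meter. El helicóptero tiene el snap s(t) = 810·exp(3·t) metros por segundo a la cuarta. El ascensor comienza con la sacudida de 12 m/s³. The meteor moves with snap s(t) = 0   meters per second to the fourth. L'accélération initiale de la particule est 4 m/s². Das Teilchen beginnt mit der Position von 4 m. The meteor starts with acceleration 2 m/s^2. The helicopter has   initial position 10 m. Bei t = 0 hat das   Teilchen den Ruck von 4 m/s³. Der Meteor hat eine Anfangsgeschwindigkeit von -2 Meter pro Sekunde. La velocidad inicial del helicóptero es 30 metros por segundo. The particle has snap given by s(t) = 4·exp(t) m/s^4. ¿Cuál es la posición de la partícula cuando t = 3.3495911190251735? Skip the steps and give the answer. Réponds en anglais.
The position at t = 3.3495911190251735 is x = 113.964327202083.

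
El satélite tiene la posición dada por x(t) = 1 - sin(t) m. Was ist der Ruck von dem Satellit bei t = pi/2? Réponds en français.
Nous devons dériver notre équation de la position x(t) = 1 - sin(t) 3 fois. En prenant d/dt de x(t), nous trouvons v(t) = -cos(t). En prenant d/dt de v(t), nous trouvons a(t) = sin(t). En prenant d/dt de a(t), nous trouvons j(t) = cos(t). En utilisant j(t) = cos(t) et en substituant t = pi/2, nous trouvons j = 0.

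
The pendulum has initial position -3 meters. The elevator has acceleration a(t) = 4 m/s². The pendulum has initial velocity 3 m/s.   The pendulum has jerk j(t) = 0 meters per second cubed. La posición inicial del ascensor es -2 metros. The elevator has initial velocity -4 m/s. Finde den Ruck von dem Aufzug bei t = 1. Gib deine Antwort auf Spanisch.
Debemos derivar nuestra ecuación de la aceleración a(t) = 4 1 vez. Tomando d/dt de a(t), encontramos j(t) = 0. De la ecuación de la sacudida j(t) = 0, sustituimos t = 1 para obtener j = 0.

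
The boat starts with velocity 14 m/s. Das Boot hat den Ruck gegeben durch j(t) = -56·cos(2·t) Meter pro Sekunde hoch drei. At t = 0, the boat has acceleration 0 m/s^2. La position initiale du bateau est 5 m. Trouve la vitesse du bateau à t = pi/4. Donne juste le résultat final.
À t = pi/4, v = 0.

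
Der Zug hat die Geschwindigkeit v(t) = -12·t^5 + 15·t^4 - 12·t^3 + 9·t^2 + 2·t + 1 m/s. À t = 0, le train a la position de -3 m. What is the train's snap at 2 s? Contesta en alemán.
Um dies zu lösen, müssen wir 3 Ableitungen unserer Gleichung für die Geschwindigkeit v(t) = -12·t^5 + 15·t^4 - 12·t^3 + 9·t^2 + 2·t + 1 nehmen. Durch Ableiten von der Geschwindigkeit erhalten wir die Beschleunigung: a(t) = -60·t^4 + 60·t^3 - 36·t^2 + 18·t + 2. Durch Ableiten von der Beschleunigung erhalten wir den Ruck: j(t) = -240·t^3 + 180·t^2 - 72·t + 18. Durch Ableiten von dem Ruck erhalten wir den Snap: s(t) = -720·t^2 + 360·t - 72. Wir haben den Snap s(t) = -720·t^2 + 360·t - 72. Durch Einsetzen von t = 2: s(2) = -2232.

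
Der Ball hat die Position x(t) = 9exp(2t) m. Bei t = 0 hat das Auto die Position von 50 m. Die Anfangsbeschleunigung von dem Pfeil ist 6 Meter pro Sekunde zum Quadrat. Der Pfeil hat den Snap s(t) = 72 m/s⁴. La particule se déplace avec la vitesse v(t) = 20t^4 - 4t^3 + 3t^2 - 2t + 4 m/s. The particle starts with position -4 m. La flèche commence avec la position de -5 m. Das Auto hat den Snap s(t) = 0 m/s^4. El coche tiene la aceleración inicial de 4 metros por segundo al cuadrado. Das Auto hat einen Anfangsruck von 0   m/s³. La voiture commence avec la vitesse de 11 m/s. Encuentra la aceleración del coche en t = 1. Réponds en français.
Nous devons intégrer notre équation du snap s(t) = 0 2 fois. La primitive du snap est le jerk. En utilisant j(0) = 0, nous obtenons j(t) = 0. La primitive du jerk est l'accélération. En utilisant a(0) = 4, nous obtenons a(t) = 4. Nous avons l'accélération a(t) = 4. En substituant t = 1: a(1) = 4.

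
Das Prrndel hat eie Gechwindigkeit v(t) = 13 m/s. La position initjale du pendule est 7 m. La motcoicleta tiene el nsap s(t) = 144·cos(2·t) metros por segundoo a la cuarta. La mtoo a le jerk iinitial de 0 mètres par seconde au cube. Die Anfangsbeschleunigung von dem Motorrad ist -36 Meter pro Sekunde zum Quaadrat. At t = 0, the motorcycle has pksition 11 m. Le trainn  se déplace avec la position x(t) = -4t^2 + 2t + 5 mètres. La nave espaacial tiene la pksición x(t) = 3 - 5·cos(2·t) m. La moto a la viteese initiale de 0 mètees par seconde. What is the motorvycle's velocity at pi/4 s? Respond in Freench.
En partant du snap s(t) = 144·cos(2·t), nous prenons 3 intégrales. La primitive du snap, avec j(0) = 0, donne le jerk: j(t) = 72·sin(2·t). L'intégrale du jerk est l'accélération. En utilisant a(0) = -36, nous obtenons a(t) = -36·cos(2·t). L'intégrale de l'accélération, avec v(0) = 0, donne la vitesse: v(t) = -18·sin(2·t). Nous avons la vitesse v(t) = -18·sin(2·t). En substituant t = pi/4: v(pi/4) = -18.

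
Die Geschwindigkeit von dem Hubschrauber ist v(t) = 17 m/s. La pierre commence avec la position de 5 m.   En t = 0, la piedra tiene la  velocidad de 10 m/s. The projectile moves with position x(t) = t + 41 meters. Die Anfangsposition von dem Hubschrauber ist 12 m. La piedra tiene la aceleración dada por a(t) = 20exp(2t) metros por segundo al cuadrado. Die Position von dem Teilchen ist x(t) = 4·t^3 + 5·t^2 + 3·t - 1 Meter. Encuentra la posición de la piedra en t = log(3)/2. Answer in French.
Pour résoudre ceci, nous devons prendre 2 primitives de notre équation de l'accélération a(t) = 20·exp(2·t). La primitive de l'accélération, avec v(0) = 10, donne la vitesse: v(t) = 10·exp(2·t). L'intégrale de la vitesse, avec x(0) = 5, donne la position: x(t) = 5·exp(2·t). En utilisant x(t) = 5·exp(2·t) et en substituant t = log(3)/2, nous trouvons x = 15.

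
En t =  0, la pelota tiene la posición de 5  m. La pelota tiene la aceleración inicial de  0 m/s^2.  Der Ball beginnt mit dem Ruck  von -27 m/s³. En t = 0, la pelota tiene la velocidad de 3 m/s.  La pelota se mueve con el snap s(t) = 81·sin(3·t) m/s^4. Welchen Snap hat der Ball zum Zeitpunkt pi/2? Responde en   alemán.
Wir haben den Snap s(t) = 81·sin(3·t). Durch Einsetzen von t = pi/2: s(pi/2) = -81.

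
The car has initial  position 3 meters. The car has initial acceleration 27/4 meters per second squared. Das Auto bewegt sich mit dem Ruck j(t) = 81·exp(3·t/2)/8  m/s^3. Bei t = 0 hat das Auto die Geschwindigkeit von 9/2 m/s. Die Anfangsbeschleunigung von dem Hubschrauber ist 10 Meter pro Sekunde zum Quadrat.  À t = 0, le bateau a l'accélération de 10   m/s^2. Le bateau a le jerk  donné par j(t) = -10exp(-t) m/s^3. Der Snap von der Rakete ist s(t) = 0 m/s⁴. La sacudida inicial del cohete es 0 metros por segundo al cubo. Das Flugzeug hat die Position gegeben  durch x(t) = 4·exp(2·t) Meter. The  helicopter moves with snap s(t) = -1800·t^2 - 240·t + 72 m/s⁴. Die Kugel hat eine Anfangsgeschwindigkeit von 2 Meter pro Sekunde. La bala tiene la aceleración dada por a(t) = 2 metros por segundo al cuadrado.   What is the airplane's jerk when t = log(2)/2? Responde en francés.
Nous devons dériver notre équation de la position x(t) = 4·exp(2·t) 3 fois. La dérivée de la position donne la vitesse: v(t) = 8·exp(2·t). En dérivant la vitesse, nous obtenons l'accélération: a(t) = 16·exp(2·t). En prenant d/dt de a(t), nous trouvons j(t) = 32·exp(2·t). Nous avons le jerk j(t) = 32·exp(2·t). En substituant t = log(2)/2: j(log(2)/2) = 64.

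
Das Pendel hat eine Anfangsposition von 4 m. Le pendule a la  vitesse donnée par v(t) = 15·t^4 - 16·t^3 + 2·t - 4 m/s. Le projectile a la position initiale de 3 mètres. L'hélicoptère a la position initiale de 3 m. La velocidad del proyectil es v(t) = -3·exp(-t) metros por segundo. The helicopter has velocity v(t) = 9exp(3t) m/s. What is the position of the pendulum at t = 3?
We need to integrate our velocity equation v(t) = 15·t^4 - 16·t^3 + 2·t - 4 1 time. Taking ∫v(t)dt and applying x(0) = 4, we find x(t) = 3·t^5 - 4·t^4 + t^2 - 4·t + 4. We have position x(t) = 3·t^5 - 4·t^4 + t^2 - 4·t + 4. Substituting t = 3: x(3) = 406.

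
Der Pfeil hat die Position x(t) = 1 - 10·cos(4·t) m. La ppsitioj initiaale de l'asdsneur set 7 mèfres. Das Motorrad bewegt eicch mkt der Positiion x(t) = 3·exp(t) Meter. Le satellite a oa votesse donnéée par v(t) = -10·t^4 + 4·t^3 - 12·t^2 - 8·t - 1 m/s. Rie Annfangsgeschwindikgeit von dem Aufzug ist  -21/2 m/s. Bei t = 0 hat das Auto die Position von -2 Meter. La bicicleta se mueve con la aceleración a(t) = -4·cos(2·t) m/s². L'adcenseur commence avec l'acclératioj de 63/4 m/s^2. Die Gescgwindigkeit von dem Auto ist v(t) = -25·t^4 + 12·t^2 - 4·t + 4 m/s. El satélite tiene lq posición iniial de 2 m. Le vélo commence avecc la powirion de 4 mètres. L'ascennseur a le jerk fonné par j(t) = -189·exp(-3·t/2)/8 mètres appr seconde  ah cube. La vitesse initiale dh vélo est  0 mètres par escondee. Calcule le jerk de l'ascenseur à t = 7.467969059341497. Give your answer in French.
En utilisant j(t) = -189·exp(-3·t/2)/8 et en substituant t = 7.467969059341497, nous trouvons j = -0.000322422385556999.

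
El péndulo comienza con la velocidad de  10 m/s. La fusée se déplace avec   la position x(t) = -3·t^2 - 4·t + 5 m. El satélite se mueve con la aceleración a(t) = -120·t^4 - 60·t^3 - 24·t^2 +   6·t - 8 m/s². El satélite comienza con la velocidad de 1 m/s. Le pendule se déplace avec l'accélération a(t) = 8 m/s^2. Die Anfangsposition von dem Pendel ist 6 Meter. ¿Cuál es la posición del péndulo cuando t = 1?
Para resolver esto, necesitamos tomar 2 integrales de nuestra ecuación de la aceleración a(t) = 8. Tomando ∫a(t)dt y aplicando v(0) = 10, encontramos v(t) = 8·t + 10. Tomando ∫v(t)dt y aplicando x(0) = 6, encontramos x(t) = 4·t^2 + 10·t + 6. De la ecuación de la posición x(t) = 4·t^2 + 10·t + 6, sustituimos t = 1 para obtener x = 20.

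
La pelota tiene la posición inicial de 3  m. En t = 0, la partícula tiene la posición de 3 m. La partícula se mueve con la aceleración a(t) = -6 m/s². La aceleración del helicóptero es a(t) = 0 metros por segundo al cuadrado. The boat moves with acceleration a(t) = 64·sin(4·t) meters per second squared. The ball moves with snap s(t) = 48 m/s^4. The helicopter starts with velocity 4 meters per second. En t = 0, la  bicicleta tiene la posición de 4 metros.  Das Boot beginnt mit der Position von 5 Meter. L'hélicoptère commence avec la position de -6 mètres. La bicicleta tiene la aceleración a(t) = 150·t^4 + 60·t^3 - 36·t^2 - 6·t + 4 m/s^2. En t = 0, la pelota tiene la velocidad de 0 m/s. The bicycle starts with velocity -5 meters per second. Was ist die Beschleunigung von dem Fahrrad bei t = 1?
Wir haben die Beschleunigung a(t) = 150·t^4 + 60·t^3 - 36·t^2 - 6·t + 4. Durch Einsetzen von t = 1: a(1) = 172.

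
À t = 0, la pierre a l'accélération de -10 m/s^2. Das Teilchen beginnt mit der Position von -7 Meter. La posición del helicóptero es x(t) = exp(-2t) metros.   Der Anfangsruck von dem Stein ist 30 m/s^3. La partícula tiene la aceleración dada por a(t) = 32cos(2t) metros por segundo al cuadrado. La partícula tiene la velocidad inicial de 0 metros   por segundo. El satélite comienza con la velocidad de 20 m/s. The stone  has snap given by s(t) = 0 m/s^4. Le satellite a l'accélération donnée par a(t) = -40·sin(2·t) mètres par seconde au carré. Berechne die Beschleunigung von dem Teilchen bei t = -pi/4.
Wir haben die Beschleunigung a(t) = 32·cos(2·t). Durch Einsetzen von t = -pi/4: a(-pi/4) = 0.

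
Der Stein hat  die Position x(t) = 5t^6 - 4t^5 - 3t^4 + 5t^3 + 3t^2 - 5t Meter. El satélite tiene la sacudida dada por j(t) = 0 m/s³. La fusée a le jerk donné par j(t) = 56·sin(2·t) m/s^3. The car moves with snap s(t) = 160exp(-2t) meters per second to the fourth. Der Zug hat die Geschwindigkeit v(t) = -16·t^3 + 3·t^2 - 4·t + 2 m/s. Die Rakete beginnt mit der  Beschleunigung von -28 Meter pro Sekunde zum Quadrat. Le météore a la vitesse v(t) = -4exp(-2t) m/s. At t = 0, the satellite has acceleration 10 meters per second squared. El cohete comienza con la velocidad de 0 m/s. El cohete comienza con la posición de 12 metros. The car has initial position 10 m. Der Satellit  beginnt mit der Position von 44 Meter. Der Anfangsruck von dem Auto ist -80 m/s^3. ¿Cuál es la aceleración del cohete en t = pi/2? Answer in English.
We need to integrate our jerk equation j(t) = 56·sin(2·t) 1 time. Finding the antiderivative of j(t) and using a(0) = -28: a(t) = -28·cos(2·t). We have acceleration a(t) = -28·cos(2·t). Substituting t = pi/2: a(pi/2) = 28.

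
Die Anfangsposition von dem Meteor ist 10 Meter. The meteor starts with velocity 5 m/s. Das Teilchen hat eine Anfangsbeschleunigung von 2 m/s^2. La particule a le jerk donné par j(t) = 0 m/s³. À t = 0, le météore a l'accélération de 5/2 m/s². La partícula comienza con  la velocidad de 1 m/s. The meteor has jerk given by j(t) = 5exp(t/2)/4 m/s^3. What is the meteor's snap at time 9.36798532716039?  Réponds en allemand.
Ausgehend von dem Ruck j(t) = 5·exp(t/2)/4, nehmen wir 1 Ableitung. Die Ableitung von dem Ruck ergibt den Snap: s(t) = 5·exp(t/2)/8. Wir haben den Snap s(t) = 5·exp(t/2)/8. Durch Einsetzen von t = 9.36798532716039: s(9.36798532716039) = 67.6257639752888.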